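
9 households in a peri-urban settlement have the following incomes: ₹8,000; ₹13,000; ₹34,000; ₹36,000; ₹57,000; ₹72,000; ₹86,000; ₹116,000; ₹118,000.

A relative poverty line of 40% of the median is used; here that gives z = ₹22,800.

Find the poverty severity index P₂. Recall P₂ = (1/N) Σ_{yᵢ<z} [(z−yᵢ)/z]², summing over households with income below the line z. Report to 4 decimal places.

Below the line: ₹8,000, ₹13,000 (q = 2 of N = 9).
Gap ratios (z−y)/z: (22800−8000)/22800 = 0.6491; (22800−13000)/22800 = 0.4298.
Squared: 0.4214; 0.1847.
Sum = 0.606110; P₂ = 0.606110 / 9 = 0.0673.

0.0673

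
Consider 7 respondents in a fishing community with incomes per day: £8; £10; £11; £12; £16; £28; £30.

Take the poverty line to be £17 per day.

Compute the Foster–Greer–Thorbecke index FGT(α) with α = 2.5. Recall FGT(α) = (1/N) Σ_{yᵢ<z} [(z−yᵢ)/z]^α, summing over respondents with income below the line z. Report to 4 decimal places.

Incomes under z: £8, £10, £11, £12, £16 (q = 5 of N = 7).
Gap ratios (z−y)/z: (17−8)/17 = 0.5294; (17−10)/17 = 0.4118; (17−11)/17 = 0.3529; (17−12)/17 = 0.2941; (17−16)/17 = 0.0588.
Raised to α = 2.5: 0.20393; 0.10880; 0.07400; 0.04691; 0.00084.
Sum = 0.434487; FGT(2.5) = 0.434487 / 7 = 0.0621.

0.0621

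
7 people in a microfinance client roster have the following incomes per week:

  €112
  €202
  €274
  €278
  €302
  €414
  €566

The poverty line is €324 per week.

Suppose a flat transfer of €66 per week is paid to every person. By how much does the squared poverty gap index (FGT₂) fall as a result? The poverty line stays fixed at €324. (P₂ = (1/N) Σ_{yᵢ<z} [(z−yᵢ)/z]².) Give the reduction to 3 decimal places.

0.055

Before: below the line — €112, €202, €274, €278, €302; squared poverty gap index (FGT₂) = 0.08836.
After the €66 transfer: below the line — €178, €268; squared poverty gap index (FGT₂) = 0.03328.
Reduction = 0.08836 − 0.03328 = 0.055.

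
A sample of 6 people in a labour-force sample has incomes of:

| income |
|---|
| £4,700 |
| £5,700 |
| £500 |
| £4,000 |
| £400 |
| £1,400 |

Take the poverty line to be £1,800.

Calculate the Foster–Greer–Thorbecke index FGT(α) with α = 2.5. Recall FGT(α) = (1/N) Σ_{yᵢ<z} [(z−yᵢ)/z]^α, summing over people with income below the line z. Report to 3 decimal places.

0.167

Poor units: £400, £500, £1,400 (q = 3 of N = 6).
Gap ratios (z−y)/z: (1800−400)/1800 = 0.7778; (1800−500)/1800 = 0.7222; (1800−1400)/1800 = 0.2222.
Raised to α = 2.5: 0.53351; 0.44328; 0.02328.
Sum = 1.000064; FGT(2.5) = 1.000064 / 6 = 0.167.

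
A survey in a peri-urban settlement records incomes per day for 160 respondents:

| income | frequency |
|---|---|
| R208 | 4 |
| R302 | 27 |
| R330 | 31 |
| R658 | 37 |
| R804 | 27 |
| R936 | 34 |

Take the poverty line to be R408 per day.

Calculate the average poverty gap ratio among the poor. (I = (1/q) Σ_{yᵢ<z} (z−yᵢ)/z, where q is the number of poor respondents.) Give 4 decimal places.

Poor units: 4×R208, 27×R302, 31×R330 (q = 62 of N = 160).
Shortfall ratios (z−y)/z: 0.4902 (×4), 0.2598 (×27), 0.1912 (×31); sum = 14.901961.
I averages over the q = 62 poor units only: 14.901961 / 62 = 0.2404.

0.2404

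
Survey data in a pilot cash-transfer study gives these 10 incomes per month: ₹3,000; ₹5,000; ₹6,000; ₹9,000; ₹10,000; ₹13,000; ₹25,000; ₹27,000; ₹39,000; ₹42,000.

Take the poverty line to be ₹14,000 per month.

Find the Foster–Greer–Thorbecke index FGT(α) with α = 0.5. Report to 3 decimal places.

0.384

Incomes under z: ₹3,000, ₹5,000, ₹6,000, ₹9,000, ₹10,000, ₹13,000 (q = 6 of N = 10).
Gap ratios (z−y)/z: (14000−3000)/14000 = 0.7857; (14000−5000)/14000 = 0.6429; (14000−6000)/14000 = 0.5714; (14000−9000)/14000 = 0.3571; (14000−10000)/14000 = 0.2857; (14000−13000)/14000 = 0.0714.
Raised to α = 0.5: 0.88641; 0.80178; 0.75593; 0.59761; 0.53452; 0.26726.
Sum = 3.843516; FGT(0.5) = 3.843516 / 10 = 0.384.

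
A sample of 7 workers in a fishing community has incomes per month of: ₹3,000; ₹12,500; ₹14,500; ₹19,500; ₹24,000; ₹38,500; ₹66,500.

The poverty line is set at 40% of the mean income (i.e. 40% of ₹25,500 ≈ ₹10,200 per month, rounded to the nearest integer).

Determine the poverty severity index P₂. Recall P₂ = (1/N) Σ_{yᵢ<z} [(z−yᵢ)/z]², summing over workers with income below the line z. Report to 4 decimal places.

Incomes under z: ₹3,000 (q = 1 of N = 7).
Relative gaps: (10200−3000)/10200 = 0.7059.
Squared: 0.4983.
Sum = 0.498270; P₂ = 0.498270 / 7 = 0.0712.

0.0712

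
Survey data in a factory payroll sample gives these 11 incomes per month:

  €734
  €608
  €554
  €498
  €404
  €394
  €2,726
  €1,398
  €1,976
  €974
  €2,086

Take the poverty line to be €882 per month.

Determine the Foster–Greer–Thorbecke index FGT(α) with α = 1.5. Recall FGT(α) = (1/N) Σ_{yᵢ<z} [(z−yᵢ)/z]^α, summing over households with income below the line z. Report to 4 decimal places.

Below z: €394, €404, €498, €554, €608, €734 (q = 6 of N = 11).
Gap ratios (z−y)/z: (882−394)/882 = 0.5533; (882−404)/882 = 0.5420; (882−498)/882 = 0.4354; (882−554)/882 = 0.3719; (882−608)/882 = 0.3107; (882−734)/882 = 0.1678.
Raised to α = 1.5: 0.41155; 0.39897; 0.28727; 0.22678; 0.17315; 0.06874.
Sum = 1.566464; FGT(1.5) = 1.566464 / 11 = 0.1424.

0.1424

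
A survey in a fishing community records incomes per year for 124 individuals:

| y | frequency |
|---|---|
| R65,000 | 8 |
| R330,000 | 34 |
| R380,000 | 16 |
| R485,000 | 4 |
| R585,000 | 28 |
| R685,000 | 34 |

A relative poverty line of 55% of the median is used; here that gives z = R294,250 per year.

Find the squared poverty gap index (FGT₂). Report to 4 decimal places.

0.0392

Poor units: 8×R65,000 (q = 8 of N = 124).
Gap ratios (z−y)/z: (294250−65000)/294250 = 0.7791 (×8).
Squared: 0.6070 (×8).
Sum = 4.855967; P₂ = 4.855967 / 124 = 0.0392.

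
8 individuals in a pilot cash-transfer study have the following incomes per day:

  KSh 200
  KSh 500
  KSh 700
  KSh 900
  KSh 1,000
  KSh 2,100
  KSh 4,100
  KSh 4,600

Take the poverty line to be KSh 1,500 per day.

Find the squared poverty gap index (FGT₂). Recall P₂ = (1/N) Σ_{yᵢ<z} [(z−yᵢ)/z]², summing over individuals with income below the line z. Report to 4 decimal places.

0.2189

Below the line: KSh 200, KSh 500, KSh 700, KSh 900, KSh 1,000 (q = 5 of N = 8).
Gap ratios (z−y)/z: (1500−200)/1500 = 0.8667; (1500−500)/1500 = 0.6667; (1500−700)/1500 = 0.5333; (1500−900)/1500 = 0.4000; (1500−1000)/1500 = 0.3333.
Squared: 0.7511; 0.4444; 0.2844; 0.1600; 0.1111.
Sum = 1.751111; P₂ = 1.751111 / 8 = 0.2189.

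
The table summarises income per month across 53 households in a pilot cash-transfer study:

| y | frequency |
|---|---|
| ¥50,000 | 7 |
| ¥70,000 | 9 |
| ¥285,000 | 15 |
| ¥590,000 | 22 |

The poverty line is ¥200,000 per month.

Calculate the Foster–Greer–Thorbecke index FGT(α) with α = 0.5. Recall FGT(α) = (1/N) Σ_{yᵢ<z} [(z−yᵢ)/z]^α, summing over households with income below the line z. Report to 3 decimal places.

Poor units: 7×¥50,000, 9×¥70,000 (q = 16 of N = 53).
Relative gaps: (200000−50000)/200000 = 0.7500 (×7); (200000−70000)/200000 = 0.6500 (×9).
Raised to α = 0.5: 0.86603 (×7); 0.80623 (×9).
Sum = 13.318210; FGT(0.5) = 13.318210 / 53 = 0.251.

0.251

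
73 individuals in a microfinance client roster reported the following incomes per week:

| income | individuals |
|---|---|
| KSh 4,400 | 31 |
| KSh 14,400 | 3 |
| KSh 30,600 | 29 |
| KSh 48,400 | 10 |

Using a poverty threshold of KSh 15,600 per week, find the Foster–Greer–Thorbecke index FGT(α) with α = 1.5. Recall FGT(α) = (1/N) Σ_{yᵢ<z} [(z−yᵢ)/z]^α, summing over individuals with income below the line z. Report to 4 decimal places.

0.2592

Incomes under z: 31×KSh 4,400, 3×KSh 14,400 (q = 34 of N = 73).
Normalized shortfalls: (15600−4400)/15600 = 0.7179 (×31); (15600−14400)/15600 = 0.0769 (×3).
Raised to α = 1.5: 0.60833 (×31); 0.02133 (×3).
Sum = 18.922273; FGT(1.5) = 18.922273 / 73 = 0.2592.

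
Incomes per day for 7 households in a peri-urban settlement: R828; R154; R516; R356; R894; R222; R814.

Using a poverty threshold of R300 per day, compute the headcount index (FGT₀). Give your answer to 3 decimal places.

2 of the 7 households have income below R300.
H = 2/7 = 0.286.

0.286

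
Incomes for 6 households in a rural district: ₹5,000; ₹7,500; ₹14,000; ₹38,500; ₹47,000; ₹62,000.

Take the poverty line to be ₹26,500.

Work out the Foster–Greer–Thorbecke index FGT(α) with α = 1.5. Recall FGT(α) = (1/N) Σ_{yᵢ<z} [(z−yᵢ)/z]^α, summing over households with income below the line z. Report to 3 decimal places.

0.277

Below the line: ₹5,000, ₹7,500, ₹14,000 (q = 3 of N = 6).
Normalized shortfalls: (26500−5000)/26500 = 0.8113; (26500−7500)/26500 = 0.7170; (26500−14000)/26500 = 0.4717.
Raised to α = 1.5: 0.73078; 0.60710; 0.32396.
Sum = 1.661849; FGT(1.5) = 1.661849 / 6 = 0.277.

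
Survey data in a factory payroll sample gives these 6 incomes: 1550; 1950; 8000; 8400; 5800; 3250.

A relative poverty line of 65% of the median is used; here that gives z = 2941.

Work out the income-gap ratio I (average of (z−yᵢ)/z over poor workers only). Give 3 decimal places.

Poor units: 1550, 1950 (q = 2 of N = 6).
Shortfall ratios (z−y)/z: 0.4730, 0.3370; sum = 0.809929.
I averages over the q = 2 poor units only: 0.809929 / 2 = 0.405.

0.405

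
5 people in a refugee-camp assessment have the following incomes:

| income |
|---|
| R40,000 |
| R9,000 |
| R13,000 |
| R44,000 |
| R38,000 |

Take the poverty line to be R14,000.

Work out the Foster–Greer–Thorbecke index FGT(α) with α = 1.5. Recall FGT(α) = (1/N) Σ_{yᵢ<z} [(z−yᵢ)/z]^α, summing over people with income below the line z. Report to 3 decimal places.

Poor units: R9,000, R13,000 (q = 2 of N = 5).
Shortfall ratios: (14000−9000)/14000 = 0.3571; (14000−13000)/14000 = 0.0714.
Raised to α = 1.5: 0.21343; 0.01909.
Sum = 0.232524; FGT(1.5) = 0.232524 / 5 = 0.047.

0.047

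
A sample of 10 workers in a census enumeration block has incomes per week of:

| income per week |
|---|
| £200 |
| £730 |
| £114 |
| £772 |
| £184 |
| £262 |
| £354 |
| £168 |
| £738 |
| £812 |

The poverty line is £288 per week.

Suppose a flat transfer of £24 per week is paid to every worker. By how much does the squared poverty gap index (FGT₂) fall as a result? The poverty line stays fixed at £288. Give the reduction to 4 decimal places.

Before: below the line — £114, £168, £184, £200, £262; squared poverty gap index (FGT₂) = 0.077054.
After the £24 transfer: below the line — £138, £192, £208, £224, £286; squared poverty gap index (FGT₂) = 0.050897.
Reduction = 0.077054 − 0.050897 = 0.0262.

0.0262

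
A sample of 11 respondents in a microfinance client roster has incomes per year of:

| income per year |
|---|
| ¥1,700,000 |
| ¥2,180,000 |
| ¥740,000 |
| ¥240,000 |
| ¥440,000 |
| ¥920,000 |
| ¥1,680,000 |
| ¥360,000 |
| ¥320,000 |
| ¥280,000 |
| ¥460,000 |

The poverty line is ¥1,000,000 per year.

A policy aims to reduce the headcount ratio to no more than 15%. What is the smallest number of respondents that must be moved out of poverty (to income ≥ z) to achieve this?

Currently q = 8 of N = 11 are below the line (H = 0.727).
A headcount ratio of at most 15% allows at most ⌊0.15 × 11⌋ = 1 poor respondents.
So at least 8 − 1 = 7 must be lifted.

7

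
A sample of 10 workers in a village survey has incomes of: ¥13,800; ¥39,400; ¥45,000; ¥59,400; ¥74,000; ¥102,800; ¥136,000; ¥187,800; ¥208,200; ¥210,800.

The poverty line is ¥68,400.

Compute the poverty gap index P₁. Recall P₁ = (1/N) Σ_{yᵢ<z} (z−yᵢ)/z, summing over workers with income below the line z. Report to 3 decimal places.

0.170

Incomes under z: ¥13,800, ¥39,400, ¥45,000, ¥59,400 (q = 4 of N = 10).
Shortfall ratios: (68400−13800)/68400 = 0.7982; (68400−39400)/68400 = 0.4240; (68400−45000)/68400 = 0.3421; (68400−59400)/68400 = 0.1316.
Σ = 1.695906. Dividing by the full population N = 10 gives P₁ = 0.170.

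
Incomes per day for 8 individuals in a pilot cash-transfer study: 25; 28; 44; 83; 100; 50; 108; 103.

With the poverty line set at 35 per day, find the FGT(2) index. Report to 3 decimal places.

0.015

Below z: 25, 28 (q = 2 of N = 8).
Shortfall ratios: (35−25)/35 = 0.2857; (35−28)/35 = 0.2000.
Squared: 0.0816; 0.0400.
Sum = 0.121633; P₂ = 0.121633 / 8 = 0.015.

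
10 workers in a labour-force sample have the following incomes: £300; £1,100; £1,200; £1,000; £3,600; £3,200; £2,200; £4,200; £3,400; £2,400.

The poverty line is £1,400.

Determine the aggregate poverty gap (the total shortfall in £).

Below the line: £300, £1,000, £1,100, £1,200 (q = 4 of N = 10).
Individual gaps: 1400−300 = 1100; 1400−1000 = 400; 1400−1100 = 300; 1400−1200 = 200.
Aggregate gap = £2,000.

£2,000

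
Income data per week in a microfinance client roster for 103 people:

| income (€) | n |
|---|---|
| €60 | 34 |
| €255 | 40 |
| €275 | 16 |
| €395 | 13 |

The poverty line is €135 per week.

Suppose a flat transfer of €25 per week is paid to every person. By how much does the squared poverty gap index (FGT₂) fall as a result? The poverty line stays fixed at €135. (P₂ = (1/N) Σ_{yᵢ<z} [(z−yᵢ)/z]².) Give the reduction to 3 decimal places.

Before: below the line — 34×€60; squared poverty gap index (FGT₂) = 0.10188.
After the €25 transfer: below the line — 34×€85; squared poverty gap index (FGT₂) = 0.04528.
Reduction = 0.10188 − 0.04528 = 0.057.

0.057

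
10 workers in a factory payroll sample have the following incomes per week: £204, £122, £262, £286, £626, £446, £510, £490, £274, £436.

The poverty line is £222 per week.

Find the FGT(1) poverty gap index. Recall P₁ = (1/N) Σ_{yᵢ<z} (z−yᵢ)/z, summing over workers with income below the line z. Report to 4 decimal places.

Below the line: £122, £204 (q = 2 of N = 10).
Normalized shortfalls: (222−122)/222 = 0.4505; (222−204)/222 = 0.0811.
Σ = 0.531532. Dividing by the full population N = 10 gives P₁ = 0.0532.

0.0532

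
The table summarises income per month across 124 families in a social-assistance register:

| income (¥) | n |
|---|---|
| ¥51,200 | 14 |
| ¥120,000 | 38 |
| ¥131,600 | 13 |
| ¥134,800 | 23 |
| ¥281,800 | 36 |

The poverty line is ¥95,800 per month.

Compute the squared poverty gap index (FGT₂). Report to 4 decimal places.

0.0245

Incomes under z: 14×¥51,200 (q = 14 of N = 124).
Shortfall ratios: (95800−51200)/95800 = 0.4656 (×14).
Squared: 0.2167 (×14).
Sum = 3.034357; P₂ = 3.034357 / 124 = 0.0245.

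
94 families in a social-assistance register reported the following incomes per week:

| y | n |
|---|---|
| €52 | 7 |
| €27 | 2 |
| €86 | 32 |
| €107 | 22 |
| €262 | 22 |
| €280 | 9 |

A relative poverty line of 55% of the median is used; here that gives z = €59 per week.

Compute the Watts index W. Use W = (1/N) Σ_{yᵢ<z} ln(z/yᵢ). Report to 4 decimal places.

0.0260

Poor units: 2×€27, 7×€52 (q = 9 of N = 94).
Log shortfalls: ln(59/27) = 0.7817 (×2); ln(59/52) = 0.1263 (×7).
W = 2.447457 / 94 = 0.0260.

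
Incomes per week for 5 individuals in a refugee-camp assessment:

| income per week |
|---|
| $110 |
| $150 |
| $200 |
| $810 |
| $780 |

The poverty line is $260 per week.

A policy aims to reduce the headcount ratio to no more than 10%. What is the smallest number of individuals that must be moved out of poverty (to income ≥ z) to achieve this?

3

Currently q = 3 of N = 5 are below the line (H = 0.600).
A headcount ratio of at most 10% allows at most ⌊0.10 × 5⌋ = 0 poor individuals.
So at least 3 − 0 = 3 must be lifted.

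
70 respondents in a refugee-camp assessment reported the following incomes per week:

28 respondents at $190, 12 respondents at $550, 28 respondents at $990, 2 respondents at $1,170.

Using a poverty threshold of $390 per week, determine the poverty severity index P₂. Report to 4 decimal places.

0.1052

Below the line: 28×$190 (q = 28 of N = 70).
Relative gaps: (390−190)/390 = 0.5128 (×28).
Squared: 0.2630 (×28).
Sum = 7.363577; P₂ = 7.363577 / 70 = 0.1052.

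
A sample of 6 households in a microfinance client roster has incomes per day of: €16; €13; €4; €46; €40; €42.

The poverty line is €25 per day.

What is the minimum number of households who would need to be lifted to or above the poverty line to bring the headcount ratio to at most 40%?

3 of the 6 households are poor, so H = 3/6 = 0.500.
A headcount ratio of at most 40% allows at most ⌊0.40 × 6⌋ = 2 poor households.
So at least 3 − 2 = 1 must be lifted.

1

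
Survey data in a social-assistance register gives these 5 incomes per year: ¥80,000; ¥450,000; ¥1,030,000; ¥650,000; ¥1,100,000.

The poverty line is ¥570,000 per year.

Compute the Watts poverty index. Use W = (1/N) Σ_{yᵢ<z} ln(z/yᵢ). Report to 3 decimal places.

Below the line: ¥80,000, ¥450,000 (q = 2 of N = 5).
Log shortfalls: ln(570000/80000) = 1.9636; ln(570000/450000) = 0.2364.
W = 2.199999 / 5 = 0.440.

0.440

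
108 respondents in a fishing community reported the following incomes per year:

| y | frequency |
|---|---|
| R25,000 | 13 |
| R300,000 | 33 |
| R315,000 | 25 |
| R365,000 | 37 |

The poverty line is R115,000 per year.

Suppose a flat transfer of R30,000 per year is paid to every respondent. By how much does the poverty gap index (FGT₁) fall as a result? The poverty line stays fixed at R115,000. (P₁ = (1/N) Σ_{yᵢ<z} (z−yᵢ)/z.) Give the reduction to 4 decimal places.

Before: below the line — 13×R25,000; poverty gap index (FGT₁) = 0.094203.
After the R30,000 transfer: below the line — 13×R55,000; poverty gap index (FGT₁) = 0.062802.
Reduction = 0.094203 − 0.062802 = 0.0314.

0.0314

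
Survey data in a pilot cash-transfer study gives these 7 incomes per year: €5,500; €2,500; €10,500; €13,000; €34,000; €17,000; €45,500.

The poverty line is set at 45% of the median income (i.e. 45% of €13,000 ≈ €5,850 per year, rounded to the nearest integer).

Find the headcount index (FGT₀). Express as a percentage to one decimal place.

28.6%

2 of the 7 households have income below €5,850.
H = 2/7 = 28.6%.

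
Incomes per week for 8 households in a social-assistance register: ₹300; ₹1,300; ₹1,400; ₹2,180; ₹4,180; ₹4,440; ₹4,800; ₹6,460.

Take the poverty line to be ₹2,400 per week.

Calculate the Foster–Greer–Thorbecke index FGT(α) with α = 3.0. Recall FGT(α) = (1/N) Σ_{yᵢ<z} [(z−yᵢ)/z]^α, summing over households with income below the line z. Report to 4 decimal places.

Poor units: ₹300, ₹1,300, ₹1,400, ₹2,180 (q = 4 of N = 8).
Shortfall ratios: (2400−300)/2400 = 0.8750; (2400−1300)/2400 = 0.4583; (2400−1400)/2400 = 0.4167; (2400−2180)/2400 = 0.0917.
Raised to α = 3.0: 0.66992; 0.09628; 0.07234; 0.00077.
Sum = 0.839312; FGT(3.0) = 0.839312 / 8 = 0.1049.

0.1049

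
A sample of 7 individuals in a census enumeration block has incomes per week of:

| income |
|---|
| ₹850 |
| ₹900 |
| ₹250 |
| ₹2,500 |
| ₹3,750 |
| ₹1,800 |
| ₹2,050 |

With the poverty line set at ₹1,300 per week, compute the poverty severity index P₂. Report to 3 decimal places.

Below z: ₹250, ₹850, ₹900 (q = 3 of N = 7).
Gap ratios (z−y)/z: (1300−250)/1300 = 0.8077; (1300−850)/1300 = 0.3462; (1300−900)/1300 = 0.3077.
Squared: 0.6524; 0.1198; 0.0947.
Sum = 0.866864; P₂ = 0.866864 / 7 = 0.124.

0.124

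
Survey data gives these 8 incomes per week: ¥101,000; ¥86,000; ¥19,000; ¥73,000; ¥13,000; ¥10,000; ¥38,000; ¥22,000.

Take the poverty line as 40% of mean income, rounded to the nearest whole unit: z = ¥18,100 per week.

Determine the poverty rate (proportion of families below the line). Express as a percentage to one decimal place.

25.0%

2 of the 8 families have income below ¥18,100.
H = 2/8 = 25.0%.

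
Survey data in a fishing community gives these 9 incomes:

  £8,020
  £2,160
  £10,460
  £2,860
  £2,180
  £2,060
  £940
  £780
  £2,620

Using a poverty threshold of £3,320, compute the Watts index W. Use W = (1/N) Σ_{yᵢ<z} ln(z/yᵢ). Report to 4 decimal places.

Incomes under z: £780, £940, £2,060, £2,160, £2,180, £2,620, £2,860 (q = 7 of N = 9).
Log gaps: ln(3320/780) = 1.4484; ln(3320/940) = 1.2618; ln(3320/2060) = 0.4773; ln(3320/2160) = 0.4299; ln(3320/2180) = 0.4206; ln(3320/2620) = 0.2368; ln(3320/2860) = 0.1491.
W = 4.423955 / 9 = 0.4916.

0.4916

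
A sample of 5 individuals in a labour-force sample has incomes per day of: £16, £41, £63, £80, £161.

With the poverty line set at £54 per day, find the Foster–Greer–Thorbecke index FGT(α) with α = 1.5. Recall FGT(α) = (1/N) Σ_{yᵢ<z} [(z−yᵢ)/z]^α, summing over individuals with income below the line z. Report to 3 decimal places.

0.142

Below the line: £16, £41 (q = 2 of N = 5).
Shortfall ratios: (54−16)/54 = 0.7037; (54−41)/54 = 0.2407.
Raised to α = 1.5: 0.59032; 0.11812.
Sum = 0.708437; FGT(1.5) = 0.708437 / 5 = 0.142.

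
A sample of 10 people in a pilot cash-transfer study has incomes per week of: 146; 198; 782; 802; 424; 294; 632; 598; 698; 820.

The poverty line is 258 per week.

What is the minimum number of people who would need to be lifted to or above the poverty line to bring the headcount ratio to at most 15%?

2 of the 10 people are poor, so H = 2/10 = 0.200.
A headcount ratio of at most 15% allows at most ⌊0.15 × 10⌋ = 1 poor people.
So at least 2 − 1 = 1 must be lifted.

1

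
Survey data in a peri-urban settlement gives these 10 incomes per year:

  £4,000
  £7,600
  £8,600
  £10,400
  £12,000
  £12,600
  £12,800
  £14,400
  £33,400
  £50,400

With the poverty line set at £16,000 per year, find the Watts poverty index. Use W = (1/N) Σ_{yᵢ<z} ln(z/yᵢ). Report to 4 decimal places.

0.4037

Below the line: £4,000, £7,600, £8,600, £10,400, £12,000, £12,600, £12,800, £14,400 (q = 8 of N = 10).
Log shortfalls: ln(16000/4000) = 1.3863; ln(16000/7600) = 0.7444; ln(16000/8600) = 0.6208; ln(16000/10400) = 0.4308; ln(16000/12000) = 0.2877; ln(16000/12600) = 0.2389; ln(16000/12800) = 0.2231; ln(16000/14400) = 0.1054.
W = 4.037422 / 10 = 0.4037.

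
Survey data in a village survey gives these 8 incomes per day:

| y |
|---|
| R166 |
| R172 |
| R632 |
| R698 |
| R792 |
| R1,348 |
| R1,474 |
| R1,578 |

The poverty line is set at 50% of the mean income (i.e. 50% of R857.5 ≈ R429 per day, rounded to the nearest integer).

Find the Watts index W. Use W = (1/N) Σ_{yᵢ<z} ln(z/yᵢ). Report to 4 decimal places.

0.2329

Incomes under z: R166, R172 (q = 2 of N = 8).
Log shortfalls: ln(429/166) = 0.9495; ln(429/172) = 0.9140.
W = 1.863432 / 8 = 0.2329.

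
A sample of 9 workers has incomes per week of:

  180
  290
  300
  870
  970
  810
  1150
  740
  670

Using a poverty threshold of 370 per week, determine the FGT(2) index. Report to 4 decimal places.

Below z: 180, 290, 300 (q = 3 of N = 9).
Normalized shortfalls: (370−180)/370 = 0.5135; (370−290)/370 = 0.2162; (370−300)/370 = 0.1892.
Squared: 0.2637; 0.0467; 0.0358.
Sum = 0.346238; P₂ = 0.346238 / 9 = 0.0385.

0.0385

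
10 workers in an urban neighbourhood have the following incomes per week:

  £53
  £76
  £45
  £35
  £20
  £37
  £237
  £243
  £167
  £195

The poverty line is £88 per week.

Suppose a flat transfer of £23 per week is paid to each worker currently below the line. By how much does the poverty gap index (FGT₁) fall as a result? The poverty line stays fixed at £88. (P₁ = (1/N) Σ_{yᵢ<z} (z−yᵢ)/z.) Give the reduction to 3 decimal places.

0.144

Before: below the line — £20, £35, £37, £45, £53, £76; poverty gap index (FGT₁) = 0.29773.
After the £23 transfer: below the line — £43, £58, £60, £68, £76; poverty gap index (FGT₁) = 0.15341.
Reduction = 0.29773 − 0.15341 = 0.144.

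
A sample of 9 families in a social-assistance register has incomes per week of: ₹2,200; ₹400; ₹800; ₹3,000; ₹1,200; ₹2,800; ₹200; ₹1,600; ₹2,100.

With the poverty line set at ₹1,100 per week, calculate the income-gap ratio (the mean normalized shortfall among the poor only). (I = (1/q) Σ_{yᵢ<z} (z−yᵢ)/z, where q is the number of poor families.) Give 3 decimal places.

Below z: ₹200, ₹400, ₹800 (q = 3 of N = 9).
Relative gaps: 0.8182, 0.6364, 0.2727; sum = 1.727273.
The income-gap ratio divides by q (the poor only): 1.727273 / 3 = 0.576.

0.576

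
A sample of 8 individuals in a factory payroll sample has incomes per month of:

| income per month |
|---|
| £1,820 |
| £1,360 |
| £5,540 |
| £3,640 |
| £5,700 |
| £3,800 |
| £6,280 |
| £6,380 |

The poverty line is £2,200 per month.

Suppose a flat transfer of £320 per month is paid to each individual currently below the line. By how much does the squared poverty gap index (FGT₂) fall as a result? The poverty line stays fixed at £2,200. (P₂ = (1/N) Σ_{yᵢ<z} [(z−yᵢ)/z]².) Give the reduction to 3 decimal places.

0.015

Before: below the line — £1,360, £1,820; squared poverty gap index (FGT₂) = 0.02195.
After the £320 transfer: below the line — £1,680, £2,140; squared poverty gap index (FGT₂) = 0.00708.
Reduction = 0.02195 − 0.00708 = 0.015.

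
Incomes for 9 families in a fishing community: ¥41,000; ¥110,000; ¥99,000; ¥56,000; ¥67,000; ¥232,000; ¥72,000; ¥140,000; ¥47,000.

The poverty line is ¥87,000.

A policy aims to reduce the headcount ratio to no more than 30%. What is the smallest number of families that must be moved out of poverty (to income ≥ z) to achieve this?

3

Currently q = 5 of N = 9 are below the line (H = 0.556).
A headcount ratio of at most 30% allows at most ⌊0.30 × 9⌋ = 2 poor families.
So at least 5 − 2 = 3 must be lifted.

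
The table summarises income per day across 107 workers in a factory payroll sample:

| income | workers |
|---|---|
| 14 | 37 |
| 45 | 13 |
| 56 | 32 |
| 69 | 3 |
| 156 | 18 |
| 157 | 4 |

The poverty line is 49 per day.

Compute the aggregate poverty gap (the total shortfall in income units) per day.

1347

Poor units: 37×14, 13×45 (q = 50 of N = 107).
Individual gaps: 37×(49−14) = 1295; 13×(49−45) = 52.
Aggregate gap = 1347.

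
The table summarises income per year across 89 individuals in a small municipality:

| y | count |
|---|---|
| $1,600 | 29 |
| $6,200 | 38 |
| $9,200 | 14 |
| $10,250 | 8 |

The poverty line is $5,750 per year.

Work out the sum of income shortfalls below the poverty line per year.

$120,350

Below the line: 29×$1,600 (q = 29 of N = 89).
Individual gaps: 29×(5750−1600) = 120350.
Aggregate gap = $120,350.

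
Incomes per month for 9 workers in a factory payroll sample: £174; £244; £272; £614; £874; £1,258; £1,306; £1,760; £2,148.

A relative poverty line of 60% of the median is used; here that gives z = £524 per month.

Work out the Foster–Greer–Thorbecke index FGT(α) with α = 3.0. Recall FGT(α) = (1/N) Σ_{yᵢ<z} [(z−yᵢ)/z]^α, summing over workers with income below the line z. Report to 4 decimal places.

Poor units: £174, £244, £272 (q = 3 of N = 9).
Shortfall ratios: (524−174)/524 = 0.6679; (524−244)/524 = 0.5344; (524−272)/524 = 0.4809.
Raised to α = 3.0: 0.29800; 0.15257; 0.11123.
Sum = 0.561796; FGT(3.0) = 0.561796 / 9 = 0.0624.

0.0624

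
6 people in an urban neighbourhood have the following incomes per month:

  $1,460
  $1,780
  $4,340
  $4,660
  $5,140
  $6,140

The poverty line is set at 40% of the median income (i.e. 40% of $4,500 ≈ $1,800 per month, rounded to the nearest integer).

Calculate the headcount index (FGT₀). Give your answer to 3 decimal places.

2 of the 6 people have income below $1,800.
H = 2/6 = 0.333.

0.333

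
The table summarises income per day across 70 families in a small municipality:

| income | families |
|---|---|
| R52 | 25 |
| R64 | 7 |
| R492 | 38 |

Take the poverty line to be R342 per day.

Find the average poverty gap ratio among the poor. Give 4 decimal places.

0.8403

Poor units: 25×R52, 7×R64 (q = 32 of N = 70).
Relative gaps: 0.8480 (×25), 0.8129 (×7); sum = 26.888889.
The income-gap ratio divides by q (the poor only): 26.888889 / 32 = 0.8403.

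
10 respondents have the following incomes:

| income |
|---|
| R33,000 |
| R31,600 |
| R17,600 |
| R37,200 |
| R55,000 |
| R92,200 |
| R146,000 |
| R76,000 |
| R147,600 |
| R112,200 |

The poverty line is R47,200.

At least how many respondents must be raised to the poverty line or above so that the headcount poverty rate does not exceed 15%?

4 of the 10 respondents are poor, so H = 4/10 = 0.400.
A headcount ratio of at most 15% allows at most ⌊0.15 × 10⌋ = 1 poor respondents.
So at least 4 − 1 = 3 must be lifted.

3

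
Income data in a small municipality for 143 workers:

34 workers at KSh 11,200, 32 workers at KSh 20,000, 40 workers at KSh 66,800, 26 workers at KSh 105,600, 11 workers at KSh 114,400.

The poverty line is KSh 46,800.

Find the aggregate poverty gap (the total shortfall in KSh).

KSh 2,068,000

Poor units: 34×KSh 11,200, 32×KSh 20,000 (q = 66 of N = 143).
Individual gaps: 34×(46800−11200) = 1210400; 32×(46800−20000) = 857600.
Aggregate gap = KSh 2,068,000.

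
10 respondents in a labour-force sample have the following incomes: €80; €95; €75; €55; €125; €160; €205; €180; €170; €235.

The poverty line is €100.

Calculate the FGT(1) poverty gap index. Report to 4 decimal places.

0.0950

Below z: €55, €75, €80, €95 (q = 4 of N = 10).
Normalized shortfalls: (100−55)/100 = 0.4500; (100−75)/100 = 0.2500; (100−80)/100 = 0.2000; (100−95)/100 = 0.0500.
Σ = 0.950000. Dividing by the full population N = 10 gives P₁ = 0.0950.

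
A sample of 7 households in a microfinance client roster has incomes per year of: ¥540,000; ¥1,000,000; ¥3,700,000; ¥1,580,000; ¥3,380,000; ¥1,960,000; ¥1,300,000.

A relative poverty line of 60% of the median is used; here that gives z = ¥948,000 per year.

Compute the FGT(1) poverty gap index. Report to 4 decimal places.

Below the line: ¥540,000 (q = 1 of N = 7).
Relative gaps: (948000−540000)/948000 = 0.4304.
Σ = 0.430380. Dividing by the full population N = 7 gives P₁ = 0.0615.

0.0615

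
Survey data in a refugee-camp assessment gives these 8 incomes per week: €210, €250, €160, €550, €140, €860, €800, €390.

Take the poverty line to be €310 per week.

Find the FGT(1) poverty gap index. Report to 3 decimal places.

0.194

Below z: €140, €160, €210, €250 (q = 4 of N = 8).
Relative gaps: (310−140)/310 = 0.5484; (310−160)/310 = 0.4839; (310−210)/310 = 0.3226; (310−250)/310 = 0.1935.
Sum of shortfalls = 1.548387; P₁ averages over all N: 1.548387 / 8 = 0.194.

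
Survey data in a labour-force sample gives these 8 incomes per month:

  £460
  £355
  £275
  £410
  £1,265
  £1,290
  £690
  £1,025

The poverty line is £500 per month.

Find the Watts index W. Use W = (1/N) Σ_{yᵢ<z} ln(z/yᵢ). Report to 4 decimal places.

0.1528

Poor units: £275, £355, £410, £460 (q = 4 of N = 8).
Log shortfalls: ln(500/275) = 0.5978; ln(500/355) = 0.3425; ln(500/410) = 0.1985; ln(500/460) = 0.0834.
W = 1.222160 / 8 = 0.1528.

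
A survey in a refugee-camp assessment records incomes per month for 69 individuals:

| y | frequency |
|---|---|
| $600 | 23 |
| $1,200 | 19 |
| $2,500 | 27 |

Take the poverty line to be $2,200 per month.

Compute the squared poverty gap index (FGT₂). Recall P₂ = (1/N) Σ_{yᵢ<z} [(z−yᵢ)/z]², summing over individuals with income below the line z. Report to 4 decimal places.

Incomes under z: 23×$600, 19×$1,200 (q = 42 of N = 69).
Normalized shortfalls: (2200−600)/2200 = 0.7273 (×23); (2200−1200)/2200 = 0.4545 (×19).
Squared: 0.5289 (×23); 0.2066 (×19).
Sum = 16.090909; P₂ = 16.090909 / 69 = 0.2332.

0.2332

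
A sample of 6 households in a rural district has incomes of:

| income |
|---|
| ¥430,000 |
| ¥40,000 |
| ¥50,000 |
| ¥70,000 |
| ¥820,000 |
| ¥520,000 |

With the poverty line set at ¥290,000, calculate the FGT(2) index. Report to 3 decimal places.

Incomes under z: ¥40,000, ¥50,000, ¥70,000 (q = 3 of N = 6).
Normalized shortfalls: (290000−40000)/290000 = 0.8621; (290000−50000)/290000 = 0.8276; (290000−70000)/290000 = 0.7586.
Squared: 0.7432; 0.6849; 0.5755.
Sum = 2.003567; P₂ = 2.003567 / 6 = 0.334.

0.334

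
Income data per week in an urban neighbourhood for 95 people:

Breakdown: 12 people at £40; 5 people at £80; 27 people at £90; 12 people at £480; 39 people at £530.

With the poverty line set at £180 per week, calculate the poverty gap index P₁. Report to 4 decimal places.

0.2696

Below the line: 12×£40, 5×£80, 27×£90 (q = 44 of N = 95).
Normalized shortfalls: (180−40)/180 = 0.7778 (×12); (180−80)/180 = 0.5556 (×5); (180−90)/180 = 0.5000 (×27).
Σ = 25.611111. Dividing by the full population N = 95 gives P₁ = 0.2696.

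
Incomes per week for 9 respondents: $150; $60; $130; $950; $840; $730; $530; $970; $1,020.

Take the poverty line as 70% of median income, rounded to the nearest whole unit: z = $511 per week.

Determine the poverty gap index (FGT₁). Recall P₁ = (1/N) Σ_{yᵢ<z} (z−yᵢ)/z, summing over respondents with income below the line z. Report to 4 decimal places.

0.2594

Below z: $60, $130, $150 (q = 3 of N = 9).
Gap ratios (z−y)/z: (511−60)/511 = 0.8826; (511−130)/511 = 0.7456; (511−150)/511 = 0.7065.
Sum of shortfalls = 2.334638; P₁ averages over all N: 2.334638 / 9 = 0.2594.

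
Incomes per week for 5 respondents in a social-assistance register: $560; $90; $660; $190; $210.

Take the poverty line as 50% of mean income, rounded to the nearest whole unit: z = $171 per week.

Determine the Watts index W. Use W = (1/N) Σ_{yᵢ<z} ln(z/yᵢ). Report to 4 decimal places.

0.1284

Incomes under z: $90 (q = 1 of N = 5).
ln(z/y) terms: ln(171/90) = 0.6419.
W = 0.641854 / 5 = 0.1284.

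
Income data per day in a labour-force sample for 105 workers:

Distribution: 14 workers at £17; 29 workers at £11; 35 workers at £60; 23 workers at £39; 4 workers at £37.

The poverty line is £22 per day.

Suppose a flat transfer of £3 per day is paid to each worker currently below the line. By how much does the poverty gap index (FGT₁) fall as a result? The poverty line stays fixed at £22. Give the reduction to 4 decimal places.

Before: below the line — 29×£11, 14×£17; poverty gap index (FGT₁) = 0.168398.
After the £3 transfer: below the line — 29×£14, 14×£20; poverty gap index (FGT₁) = 0.112554.
Reduction = 0.168398 − 0.112554 = 0.0558.

0.0558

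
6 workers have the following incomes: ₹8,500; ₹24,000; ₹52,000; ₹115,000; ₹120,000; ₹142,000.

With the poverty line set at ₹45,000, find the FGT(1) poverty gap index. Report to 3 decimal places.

Poor units: ₹8,500, ₹24,000 (q = 2 of N = 6).
Normalized shortfalls: (45000−8500)/45000 = 0.8111; (45000−24000)/45000 = 0.4667.
Sum of shortfalls = 1.277778; P₁ averages over all N: 1.277778 / 6 = 0.213.

0.213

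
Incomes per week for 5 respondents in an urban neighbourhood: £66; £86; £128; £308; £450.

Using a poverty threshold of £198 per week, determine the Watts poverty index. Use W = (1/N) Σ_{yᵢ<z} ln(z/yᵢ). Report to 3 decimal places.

Poor units: £66, £86, £128 (q = 3 of N = 5).
Log gaps: ln(198/66) = 1.0986; ln(198/86) = 0.8339; ln(198/128) = 0.4362.
W = 2.368769 / 5 = 0.474.

0.474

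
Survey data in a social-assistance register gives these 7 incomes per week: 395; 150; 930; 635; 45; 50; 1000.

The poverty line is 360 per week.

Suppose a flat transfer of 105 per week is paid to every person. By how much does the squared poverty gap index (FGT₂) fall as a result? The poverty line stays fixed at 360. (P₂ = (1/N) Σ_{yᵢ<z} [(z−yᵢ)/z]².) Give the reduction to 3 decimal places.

0.157

Before: below the line — 45, 50, 150; squared poverty gap index (FGT₂) = 0.26392.
After the 105 transfer: below the line — 150, 155, 255; squared poverty gap index (FGT₂) = 0.10709.
Reduction = 0.26392 − 0.10709 = 0.157.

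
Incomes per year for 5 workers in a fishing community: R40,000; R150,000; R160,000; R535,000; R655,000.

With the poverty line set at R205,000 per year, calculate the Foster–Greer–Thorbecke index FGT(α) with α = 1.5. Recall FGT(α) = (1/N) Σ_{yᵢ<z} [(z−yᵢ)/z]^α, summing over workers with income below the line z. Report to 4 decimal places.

Incomes under z: R40,000, R150,000, R160,000 (q = 3 of N = 5).
Normalized shortfalls: (205000−40000)/205000 = 0.8049; (205000−150000)/205000 = 0.2683; (205000−160000)/205000 = 0.2195.
Raised to α = 1.5: 0.72210; 0.13897; 0.10285.
Sum = 0.963910; FGT(1.5) = 0.963910 / 5 = 0.1928.

0.1928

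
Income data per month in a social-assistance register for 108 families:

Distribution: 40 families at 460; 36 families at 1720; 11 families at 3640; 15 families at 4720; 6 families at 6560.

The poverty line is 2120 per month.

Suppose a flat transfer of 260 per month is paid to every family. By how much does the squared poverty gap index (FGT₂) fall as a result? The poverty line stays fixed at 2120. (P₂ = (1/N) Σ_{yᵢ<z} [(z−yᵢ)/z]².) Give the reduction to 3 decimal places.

Before: below the line — 40×460, 36×1720; squared poverty gap index (FGT₂) = 0.23895.
After the 260 transfer: below the line — 40×720, 36×1980; squared poverty gap index (FGT₂) = 0.16297.
Reduction = 0.23895 − 0.16297 = 0.076.

0.076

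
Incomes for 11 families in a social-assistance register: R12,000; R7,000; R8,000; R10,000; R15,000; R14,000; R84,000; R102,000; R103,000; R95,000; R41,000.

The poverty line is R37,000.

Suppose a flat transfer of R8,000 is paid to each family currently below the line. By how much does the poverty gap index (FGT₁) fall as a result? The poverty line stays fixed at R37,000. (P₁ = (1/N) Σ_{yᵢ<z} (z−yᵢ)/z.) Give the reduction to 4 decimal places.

0.1179

Before: below the line — R7,000, R8,000, R10,000, R12,000, R14,000, R15,000; poverty gap index (FGT₁) = 0.383292.
After the R8,000 transfer: below the line — R15,000, R16,000, R18,000, R20,000, R22,000, R23,000; poverty gap index (FGT₁) = 0.265356.
Reduction = 0.383292 − 0.265356 = 0.1179.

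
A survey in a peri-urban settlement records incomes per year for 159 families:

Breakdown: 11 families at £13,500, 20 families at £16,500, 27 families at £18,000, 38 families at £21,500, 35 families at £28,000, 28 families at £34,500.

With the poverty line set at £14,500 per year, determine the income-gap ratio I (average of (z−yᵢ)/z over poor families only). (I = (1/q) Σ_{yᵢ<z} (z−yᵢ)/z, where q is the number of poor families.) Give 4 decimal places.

Below the line: 11×£13,500 (q = 11 of N = 159).
Relative gaps: 0.0690 (×11); sum = 0.758621.
The income-gap ratio divides by q (the poor only): 0.758621 / 11 = 0.0690.

0.0690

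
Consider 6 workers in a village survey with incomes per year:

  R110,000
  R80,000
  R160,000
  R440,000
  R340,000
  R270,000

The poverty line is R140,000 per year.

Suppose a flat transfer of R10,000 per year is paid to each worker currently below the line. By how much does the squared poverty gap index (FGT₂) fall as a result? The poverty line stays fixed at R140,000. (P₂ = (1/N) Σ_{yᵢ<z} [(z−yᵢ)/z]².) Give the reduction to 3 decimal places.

0.014

Before: below the line — R80,000, R110,000; squared poverty gap index (FGT₂) = 0.03827.
After the R10,000 transfer: below the line — R90,000, R120,000; squared poverty gap index (FGT₂) = 0.02466.
Reduction = 0.03827 − 0.02466 = 0.014.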